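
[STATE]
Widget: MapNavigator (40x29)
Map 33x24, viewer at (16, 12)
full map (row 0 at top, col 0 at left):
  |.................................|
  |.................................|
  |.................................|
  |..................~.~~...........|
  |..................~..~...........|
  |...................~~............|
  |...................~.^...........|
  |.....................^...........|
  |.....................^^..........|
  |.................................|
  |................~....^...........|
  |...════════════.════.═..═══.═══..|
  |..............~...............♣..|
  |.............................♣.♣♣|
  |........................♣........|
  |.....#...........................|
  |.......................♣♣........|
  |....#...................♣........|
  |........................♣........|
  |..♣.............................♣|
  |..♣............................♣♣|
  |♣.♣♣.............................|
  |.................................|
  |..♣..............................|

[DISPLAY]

                                        
                                        
    .................................   
    .................................   
    .................................   
    ..................~.~~...........   
    ..................~..~...........   
    ...................~~............   
    ...................~.^...........   
    .....................^...........   
    .....................^^..........   
    .................................   
    ................~....^...........   
    ...════════════.════.═..═══.═══..   
    ..............~.@.............♣..   
    .............................♣.♣♣   
    ........................♣........   
    .....#...........................   
    .......................♣♣........   
    ....#...................♣........   
    ........................♣........   
    ..♣.............................♣   
    ..♣............................♣♣   
    ♣.♣♣.............................   
    .................................   
    ..♣..............................   
                                        
                                        
                                        


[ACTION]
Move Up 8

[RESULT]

                                        
                                        
                                        
                                        
                                        
                                        
                                        
                                        
                                        
                                        
    .................................   
    .................................   
    .................................   
    ..................~.~~...........   
    ................@.~..~...........   
    ...................~~............   
    ...................~.^...........   
    .....................^...........   
    .....................^^..........   
    .................................   
    ................~....^...........   
    ...════════════.════.═..═══.═══..   
    ..............~...............♣..   
    .............................♣.♣♣   
    ........................♣........   
    .....#...........................   
    .......................♣♣........   
    ....#...................♣........   
    ........................♣........   


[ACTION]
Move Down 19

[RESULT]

    .................................   
    ................~....^...........   
    ...════════════.════.═..═══.═══..   
    ..............~...............♣..   
    .............................♣.♣♣   
    ........................♣........   
    .....#...........................   
    .......................♣♣........   
    ....#...................♣........   
    ........................♣........   
    ..♣.............................♣   
    ..♣............................♣♣   
    ♣.♣♣.............................   
    .................................   
    ..♣.............@................   
                                        
                                        
                                        
                                        
                                        
                                        
                                        
                                        
                                        
                                        
                                        
                                        
                                        
                                        


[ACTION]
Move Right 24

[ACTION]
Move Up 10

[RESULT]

                                        
.....................                   
.....................                   
.....................                   
......~.~~...........                   
......~..~...........                   
.......~~............                   
.......~.^...........                   
.........^...........                   
.........^^..........                   
.....................                   
....~....^...........                   
═══.════.═..═══.═══..                   
..~...............♣..                   
.................♣.♣@                   
............♣........                   
.....................                   
...........♣♣........                   
............♣........                   
............♣........                   
....................♣                   
...................♣♣                   
.....................                   
.....................                   
.....................                   
                                        
                                        
                                        
                                        


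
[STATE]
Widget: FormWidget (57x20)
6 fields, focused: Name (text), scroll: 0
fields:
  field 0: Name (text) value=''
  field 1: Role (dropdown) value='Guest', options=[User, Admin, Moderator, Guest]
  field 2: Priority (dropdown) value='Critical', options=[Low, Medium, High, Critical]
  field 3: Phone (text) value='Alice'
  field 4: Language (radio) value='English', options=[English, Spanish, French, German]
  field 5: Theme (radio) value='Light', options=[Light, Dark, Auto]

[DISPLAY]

> Name:       [                                         ]
  Role:       [Guest                                   ▼]
  Priority:   [Critical                                ▼]
  Phone:      [Alice                                    ]
  Language:   (●) English  ( ) Spanish  ( ) French  ( ) G
  Theme:      (●) Light  ( ) Dark  ( ) Auto              
                                                         
                                                         
                                                         
                                                         
                                                         
                                                         
                                                         
                                                         
                                                         
                                                         
                                                         
                                                         
                                                         
                                                         


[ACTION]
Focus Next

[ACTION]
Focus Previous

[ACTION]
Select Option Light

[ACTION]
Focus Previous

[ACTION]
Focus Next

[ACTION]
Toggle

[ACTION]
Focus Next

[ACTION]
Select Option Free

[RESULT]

  Name:       [                                         ]
> Role:       [Guest                                   ▼]
  Priority:   [Critical                                ▼]
  Phone:      [Alice                                    ]
  Language:   (●) English  ( ) Spanish  ( ) French  ( ) G
  Theme:      (●) Light  ( ) Dark  ( ) Auto              
                                                         
                                                         
                                                         
                                                         
                                                         
                                                         
                                                         
                                                         
                                                         
                                                         
                                                         
                                                         
                                                         
                                                         


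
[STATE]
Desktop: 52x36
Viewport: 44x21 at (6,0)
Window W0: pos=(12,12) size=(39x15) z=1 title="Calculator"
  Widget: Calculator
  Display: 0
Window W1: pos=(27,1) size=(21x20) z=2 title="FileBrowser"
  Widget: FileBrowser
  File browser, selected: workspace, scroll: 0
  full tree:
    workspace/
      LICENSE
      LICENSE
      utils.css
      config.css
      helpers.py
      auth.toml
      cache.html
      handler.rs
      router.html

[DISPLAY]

                                            
                     ┏━━━━━━━━━━━━━━━━━━━┓  
                     ┃ FileBrowser       ┃  
                     ┠───────────────────┨  
                     ┃> [-] workspace/   ┃  
                     ┃    LICENSE        ┃  
                     ┃    LICENSE        ┃  
                     ┃    utils.css      ┃  
                     ┃    config.css     ┃  
                     ┃    helpers.py     ┃  
                     ┃    auth.toml      ┃  
                     ┃    cache.html     ┃  
      ┏━━━━━━━━━━━━━━┃    handler.rs     ┃━━
      ┃ Calculator   ┃    router.html    ┃  
      ┠──────────────┃                   ┃──
      ┃              ┃                   ┃ 0
      ┃┌───┬───┬───┬─┃                   ┃  
      ┃│ 7 │ 8 │ 9 │ ┃                   ┃  
      ┃├───┼───┼───┼─┃                   ┃  
      ┃│ 4 │ 5 │ 6 │ ┃                   ┃  
      ┃├───┼───┼───┼─┗━━━━━━━━━━━━━━━━━━━┛  


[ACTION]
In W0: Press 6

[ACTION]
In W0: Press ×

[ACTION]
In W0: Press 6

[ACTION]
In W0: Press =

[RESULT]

                                            
                     ┏━━━━━━━━━━━━━━━━━━━┓  
                     ┃ FileBrowser       ┃  
                     ┠───────────────────┨  
                     ┃> [-] workspace/   ┃  
                     ┃    LICENSE        ┃  
                     ┃    LICENSE        ┃  
                     ┃    utils.css      ┃  
                     ┃    config.css     ┃  
                     ┃    helpers.py     ┃  
                     ┃    auth.toml      ┃  
                     ┃    cache.html     ┃  
      ┏━━━━━━━━━━━━━━┃    handler.rs     ┃━━
      ┃ Calculator   ┃    router.html    ┃  
      ┠──────────────┃                   ┃──
      ┃              ┃                   ┃36
      ┃┌───┬───┬───┬─┃                   ┃  
      ┃│ 7 │ 8 │ 9 │ ┃                   ┃  
      ┃├───┼───┼───┼─┃                   ┃  
      ┃│ 4 │ 5 │ 6 │ ┃                   ┃  
      ┃├───┼───┼───┼─┗━━━━━━━━━━━━━━━━━━━┛  


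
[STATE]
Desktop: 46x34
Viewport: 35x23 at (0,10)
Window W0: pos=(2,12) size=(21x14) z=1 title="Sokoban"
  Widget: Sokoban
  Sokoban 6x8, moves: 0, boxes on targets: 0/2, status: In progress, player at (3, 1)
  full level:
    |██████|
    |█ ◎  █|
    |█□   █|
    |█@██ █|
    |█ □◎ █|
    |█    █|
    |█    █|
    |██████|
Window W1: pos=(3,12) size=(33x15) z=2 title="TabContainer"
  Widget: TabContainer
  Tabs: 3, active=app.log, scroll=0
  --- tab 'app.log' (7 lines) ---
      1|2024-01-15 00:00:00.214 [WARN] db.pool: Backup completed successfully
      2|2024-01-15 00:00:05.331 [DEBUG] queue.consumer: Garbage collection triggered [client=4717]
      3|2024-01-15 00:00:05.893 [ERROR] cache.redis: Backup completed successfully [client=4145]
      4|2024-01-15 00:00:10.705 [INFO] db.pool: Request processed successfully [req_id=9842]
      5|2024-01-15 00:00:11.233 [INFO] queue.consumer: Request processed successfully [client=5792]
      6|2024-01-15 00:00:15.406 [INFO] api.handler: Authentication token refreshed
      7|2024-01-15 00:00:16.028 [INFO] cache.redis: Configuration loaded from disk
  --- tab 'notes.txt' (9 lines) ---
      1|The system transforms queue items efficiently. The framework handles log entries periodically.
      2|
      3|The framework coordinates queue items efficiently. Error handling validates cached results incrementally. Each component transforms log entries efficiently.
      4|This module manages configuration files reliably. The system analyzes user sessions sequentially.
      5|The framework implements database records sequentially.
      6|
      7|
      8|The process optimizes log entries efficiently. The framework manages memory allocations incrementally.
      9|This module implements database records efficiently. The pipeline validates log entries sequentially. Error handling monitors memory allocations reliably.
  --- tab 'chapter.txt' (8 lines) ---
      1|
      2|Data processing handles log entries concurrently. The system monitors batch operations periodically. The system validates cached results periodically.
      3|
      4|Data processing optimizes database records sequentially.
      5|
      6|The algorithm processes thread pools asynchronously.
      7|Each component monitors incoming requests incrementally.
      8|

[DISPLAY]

                                   
                                   
  ┏┏━━━━━━━━━━━━━━━━━━━━━━━━━━━━━━━
  ┃┃ TabContainer                  
  ┠┠───────────────────────────────
  ┃┃[app.log]│ notes.txt │ chapter.
  ┃┃───────────────────────────────
  ┃┃2024-01-15 00:00:00.214 [WARN] 
  ┃┃2024-01-15 00:00:05.331 [DEBUG]
  ┃┃2024-01-15 00:00:05.893 [ERROR]
  ┃┃2024-01-15 00:00:10.705 [INFO] 
  ┃┃2024-01-15 00:00:11.233 [INFO] 
  ┃┃2024-01-15 00:00:15.406 [INFO] 
  ┃┃2024-01-15 00:00:16.028 [INFO] 
  ┃┃                               
  ┗┃                               
   ┗━━━━━━━━━━━━━━━━━━━━━━━━━━━━━━━
                                   
                                   
                                   
                                   
                                   
                                   


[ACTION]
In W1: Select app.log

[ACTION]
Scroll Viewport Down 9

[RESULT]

                                   
  ┏┏━━━━━━━━━━━━━━━━━━━━━━━━━━━━━━━
  ┃┃ TabContainer                  
  ┠┠───────────────────────────────
  ┃┃[app.log]│ notes.txt │ chapter.
  ┃┃───────────────────────────────
  ┃┃2024-01-15 00:00:00.214 [WARN] 
  ┃┃2024-01-15 00:00:05.331 [DEBUG]
  ┃┃2024-01-15 00:00:05.893 [ERROR]
  ┃┃2024-01-15 00:00:10.705 [INFO] 
  ┃┃2024-01-15 00:00:11.233 [INFO] 
  ┃┃2024-01-15 00:00:15.406 [INFO] 
  ┃┃2024-01-15 00:00:16.028 [INFO] 
  ┃┃                               
  ┗┃                               
   ┗━━━━━━━━━━━━━━━━━━━━━━━━━━━━━━━
                                   
                                   
                                   
                                   
                                   
                                   
                                   


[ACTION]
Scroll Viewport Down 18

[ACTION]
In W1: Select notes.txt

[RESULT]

                                   
  ┏┏━━━━━━━━━━━━━━━━━━━━━━━━━━━━━━━
  ┃┃ TabContainer                  
  ┠┠───────────────────────────────
  ┃┃ app.log │[notes.txt]│ chapter.
  ┃┃───────────────────────────────
  ┃┃The system transforms queue ite
  ┃┃                               
  ┃┃The framework coordinates queue
  ┃┃This module manages configurati
  ┃┃The framework implements databa
  ┃┃                               
  ┃┃                               
  ┃┃The process optimizes log entri
  ┗┃This module implements database
   ┗━━━━━━━━━━━━━━━━━━━━━━━━━━━━━━━
                                   
                                   
                                   
                                   
                                   
                                   
                                   


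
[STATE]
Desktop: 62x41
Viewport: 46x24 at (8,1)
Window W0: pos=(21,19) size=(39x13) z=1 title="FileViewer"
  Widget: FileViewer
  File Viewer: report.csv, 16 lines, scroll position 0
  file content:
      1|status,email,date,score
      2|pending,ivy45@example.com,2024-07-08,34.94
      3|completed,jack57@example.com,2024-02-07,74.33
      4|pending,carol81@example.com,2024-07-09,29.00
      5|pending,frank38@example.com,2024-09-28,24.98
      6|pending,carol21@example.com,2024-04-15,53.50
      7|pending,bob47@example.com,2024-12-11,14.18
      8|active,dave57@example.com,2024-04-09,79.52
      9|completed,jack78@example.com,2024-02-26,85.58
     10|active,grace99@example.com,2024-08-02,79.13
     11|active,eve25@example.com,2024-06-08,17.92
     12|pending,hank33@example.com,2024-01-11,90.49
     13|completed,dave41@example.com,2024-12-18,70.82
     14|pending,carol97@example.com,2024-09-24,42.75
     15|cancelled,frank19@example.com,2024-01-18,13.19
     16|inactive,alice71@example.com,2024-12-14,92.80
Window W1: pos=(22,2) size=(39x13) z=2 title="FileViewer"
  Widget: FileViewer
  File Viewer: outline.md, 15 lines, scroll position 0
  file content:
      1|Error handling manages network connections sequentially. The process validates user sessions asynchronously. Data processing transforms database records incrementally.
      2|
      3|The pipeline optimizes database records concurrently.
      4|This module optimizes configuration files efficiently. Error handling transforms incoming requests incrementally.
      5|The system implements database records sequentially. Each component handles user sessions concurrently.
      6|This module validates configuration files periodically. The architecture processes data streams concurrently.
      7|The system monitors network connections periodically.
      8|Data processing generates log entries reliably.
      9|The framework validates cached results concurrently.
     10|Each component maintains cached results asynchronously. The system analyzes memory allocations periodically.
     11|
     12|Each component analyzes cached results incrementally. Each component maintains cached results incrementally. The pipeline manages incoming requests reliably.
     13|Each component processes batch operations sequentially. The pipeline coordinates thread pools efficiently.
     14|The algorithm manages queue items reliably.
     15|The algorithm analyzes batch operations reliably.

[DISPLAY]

                                              
              ┏━━━━━━━━━━━━━━━━━━━━━━━━━━━━━━━
              ┃ FileViewer                    
              ┠───────────────────────────────
              ┃Error handling manages network 
              ┃                               
              ┃The pipeline optimizes database
              ┃This module optimizes configura
              ┃The system implements database 
              ┃This module validates configura
              ┃The system monitors network con
              ┃Data processing generates log e
              ┃The framework validates cached 
              ┗━━━━━━━━━━━━━━━━━━━━━━━━━━━━━━━
                                              
                                              
                                              
                                              
             ┏━━━━━━━━━━━━━━━━━━━━━━━━━━━━━━━━
             ┃ FileViewer                     
             ┠────────────────────────────────
             ┃status,email,date,score         
             ┃pending,ivy45@example.com,2024-0
             ┃completed,jack57@example.com,202


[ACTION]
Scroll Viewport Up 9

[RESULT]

                                              
                                              
              ┏━━━━━━━━━━━━━━━━━━━━━━━━━━━━━━━
              ┃ FileViewer                    
              ┠───────────────────────────────
              ┃Error handling manages network 
              ┃                               
              ┃The pipeline optimizes database
              ┃This module optimizes configura
              ┃The system implements database 
              ┃This module validates configura
              ┃The system monitors network con
              ┃Data processing generates log e
              ┃The framework validates cached 
              ┗━━━━━━━━━━━━━━━━━━━━━━━━━━━━━━━
                                              
                                              
                                              
                                              
             ┏━━━━━━━━━━━━━━━━━━━━━━━━━━━━━━━━
             ┃ FileViewer                     
             ┠────────────────────────────────
             ┃status,email,date,score         
             ┃pending,ivy45@example.com,2024-0


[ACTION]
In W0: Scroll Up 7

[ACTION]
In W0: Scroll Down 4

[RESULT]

                                              
                                              
              ┏━━━━━━━━━━━━━━━━━━━━━━━━━━━━━━━
              ┃ FileViewer                    
              ┠───────────────────────────────
              ┃Error handling manages network 
              ┃                               
              ┃The pipeline optimizes database
              ┃This module optimizes configura
              ┃The system implements database 
              ┃This module validates configura
              ┃The system monitors network con
              ┃Data processing generates log e
              ┃The framework validates cached 
              ┗━━━━━━━━━━━━━━━━━━━━━━━━━━━━━━━
                                              
                                              
                                              
                                              
             ┏━━━━━━━━━━━━━━━━━━━━━━━━━━━━━━━━
             ┃ FileViewer                     
             ┠────────────────────────────────
             ┃pending,frank38@example.com,2024
             ┃pending,carol21@example.com,2024


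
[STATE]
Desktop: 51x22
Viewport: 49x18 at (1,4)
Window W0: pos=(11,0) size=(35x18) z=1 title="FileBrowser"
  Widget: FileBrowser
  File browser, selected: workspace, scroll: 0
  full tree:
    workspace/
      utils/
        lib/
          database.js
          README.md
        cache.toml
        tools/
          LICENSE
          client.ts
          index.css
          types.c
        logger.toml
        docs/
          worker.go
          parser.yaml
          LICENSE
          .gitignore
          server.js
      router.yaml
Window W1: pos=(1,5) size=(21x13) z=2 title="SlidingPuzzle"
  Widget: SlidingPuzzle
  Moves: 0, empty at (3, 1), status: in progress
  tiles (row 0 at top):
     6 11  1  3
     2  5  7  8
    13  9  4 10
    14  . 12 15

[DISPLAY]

          ┃    [+] utils/                   ┃    
┏━━━━━━━━━━━━━━━━━━━┓.yaml                  ┃    
┃ SlidingPuzzle     ┃                       ┃    
┠───────────────────┨                       ┃    
┃┌────┬────┬────┬───┃                       ┃    
┃│  6 │ 11 │  1 │  3┃                       ┃    
┃├────┼────┼────┼───┃                       ┃    
┃│  2 │  5 │  7 │  8┃                       ┃    
┃├────┼────┼────┼───┃                       ┃    
┃│ 13 │  9 │  4 │ 10┃                       ┃    
┃├────┼────┼────┼───┃                       ┃    
┃│ 14 │    │ 12 │ 15┃                       ┃    
┃└────┴────┴────┴───┃                       ┃    
┗━━━━━━━━━━━━━━━━━━━┛━━━━━━━━━━━━━━━━━━━━━━━┛    
                                                 
                                                 
                                                 
                                                 


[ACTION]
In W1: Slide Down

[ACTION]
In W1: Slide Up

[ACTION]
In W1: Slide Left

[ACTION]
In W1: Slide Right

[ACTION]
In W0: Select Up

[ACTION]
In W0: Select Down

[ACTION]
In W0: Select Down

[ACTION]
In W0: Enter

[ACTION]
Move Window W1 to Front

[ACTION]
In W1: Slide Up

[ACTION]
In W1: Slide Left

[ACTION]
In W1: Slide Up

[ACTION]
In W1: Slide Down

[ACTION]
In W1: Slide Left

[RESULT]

          ┃    [+] utils/                   ┃    
┏━━━━━━━━━━━━━━━━━━━┓.yaml                  ┃    
┃ SlidingPuzzle     ┃                       ┃    
┠───────────────────┨                       ┃    
┃┌────┬────┬────┬───┃                       ┃    
┃│  6 │ 11 │  1 │  3┃                       ┃    
┃├────┼────┼────┼───┃                       ┃    
┃│  2 │  5 │  7 │  8┃                       ┃    
┃├────┼────┼────┼───┃                       ┃    
┃│ 13 │  9 │ 10 │   ┃                       ┃    
┃├────┼────┼────┼───┃                       ┃    
┃│ 14 │ 12 │  4 │ 15┃                       ┃    
┃└────┴────┴────┴───┃                       ┃    
┗━━━━━━━━━━━━━━━━━━━┛━━━━━━━━━━━━━━━━━━━━━━━┛    
                                                 
                                                 
                                                 
                                                 


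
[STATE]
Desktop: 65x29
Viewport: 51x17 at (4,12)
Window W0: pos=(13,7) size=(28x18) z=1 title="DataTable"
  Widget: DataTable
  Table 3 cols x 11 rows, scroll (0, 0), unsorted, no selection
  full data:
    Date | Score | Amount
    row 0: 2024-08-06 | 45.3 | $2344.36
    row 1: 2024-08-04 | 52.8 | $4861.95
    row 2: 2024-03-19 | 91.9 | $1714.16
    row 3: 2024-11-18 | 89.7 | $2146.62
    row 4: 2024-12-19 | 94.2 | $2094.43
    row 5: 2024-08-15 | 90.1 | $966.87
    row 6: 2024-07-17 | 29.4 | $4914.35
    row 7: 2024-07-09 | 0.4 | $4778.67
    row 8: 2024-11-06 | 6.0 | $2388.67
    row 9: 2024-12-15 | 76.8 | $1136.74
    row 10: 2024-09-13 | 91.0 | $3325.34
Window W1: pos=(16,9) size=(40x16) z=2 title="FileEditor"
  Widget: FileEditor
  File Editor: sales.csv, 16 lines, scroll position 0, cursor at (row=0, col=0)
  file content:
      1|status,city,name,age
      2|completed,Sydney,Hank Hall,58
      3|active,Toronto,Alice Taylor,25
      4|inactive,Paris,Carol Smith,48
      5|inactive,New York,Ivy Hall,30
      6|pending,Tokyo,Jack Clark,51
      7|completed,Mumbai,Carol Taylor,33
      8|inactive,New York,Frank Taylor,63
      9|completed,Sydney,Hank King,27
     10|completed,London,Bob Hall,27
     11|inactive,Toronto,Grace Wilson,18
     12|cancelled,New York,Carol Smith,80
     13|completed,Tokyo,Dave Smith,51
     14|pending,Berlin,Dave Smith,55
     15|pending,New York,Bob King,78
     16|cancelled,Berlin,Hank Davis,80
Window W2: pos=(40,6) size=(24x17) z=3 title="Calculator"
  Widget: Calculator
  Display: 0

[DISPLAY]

         ┃20┃█tatus,city,name,age   ┃├───┼───┼───┼─
         ┃20┃completed,Sydney,Hank H┃│ 4 │ 5 │ 6 │ 
         ┃20┃active,Toronto,Alice Ta┃├───┼───┼───┼─
         ┃20┃inactive,Paris,Carol Sm┃│ 1 │ 2 │ 3 │ 
         ┃20┃inactive,New York,Ivy H┃├───┼───┼───┼─
         ┃20┃pending,Tokyo,Jack Clar┃│ 0 │ . │ = │ 
         ┃20┃completed,Mumbai,Carol ┃├───┼───┼───┼─
         ┃20┃inactive,New York,Frank┃│ C │ MC│ MR│ 
         ┃20┃completed,Sydney,Hank K┃└───┴───┴───┴─
         ┃20┃completed,London,Bob Ha┃              
         ┃20┃inactive,Toronto,Grace ┗━━━━━━━━━━━━━━
         ┃  ┃cancelled,New York,Carol Smith,80    ▼
         ┗━━┗━━━━━━━━━━━━━━━━━━━━━━━━━━━━━━━━━━━━━━
                                                   
                                                   
                                                   
                                                   


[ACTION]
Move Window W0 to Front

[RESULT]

         ┃2024-08-06│45.3 │$2344.36 ┃├───┼───┼───┼─
         ┃2024-08-04│52.8 │$4861.95 ┃│ 4 │ 5 │ 6 │ 
         ┃2024-03-19│91.9 │$1714.16 ┃├───┼───┼───┼─
         ┃2024-11-18│89.7 │$2146.62 ┃│ 1 │ 2 │ 3 │ 
         ┃2024-12-19│94.2 │$2094.43 ┃├───┼───┼───┼─
         ┃2024-08-15│90.1 │$966.87  ┃│ 0 │ . │ = │ 
         ┃2024-07-17│29.4 │$4914.35 ┃├───┼───┼───┼─
         ┃2024-07-09│0.4  │$4778.67 ┃│ C │ MC│ MR│ 
         ┃2024-11-06│6.0  │$2388.67 ┃└───┴───┴───┴─
         ┃2024-12-15│76.8 │$1136.74 ┃              
         ┃2024-09-13│91.0 │$3325.34 ┃━━━━━━━━━━━━━━
         ┃                          ┃ Smith,80    ▼
         ┗━━━━━━━━━━━━━━━━━━━━━━━━━━┛━━━━━━━━━━━━━━
                                                   
                                                   
                                                   
                                                   


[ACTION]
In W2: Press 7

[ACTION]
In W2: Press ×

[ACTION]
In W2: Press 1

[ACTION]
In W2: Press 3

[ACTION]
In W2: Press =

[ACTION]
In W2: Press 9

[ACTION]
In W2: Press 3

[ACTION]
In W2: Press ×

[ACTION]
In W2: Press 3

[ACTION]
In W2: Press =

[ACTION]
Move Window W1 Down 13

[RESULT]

         ┃2024-08-06│45.3 │$2344.36 ┃├───┼───┼───┼─
         ┃2024-08-04│52.8 │$4861.95 ┃│ 4 │ 5 │ 6 │ 
         ┃2024-03-19│91.9 │$1714.16 ┃├───┼───┼───┼─
         ┃2024-11-18│89.7 │$2146.62 ┃│ 1 │ 2 │ 3 │ 
         ┃2024-12-19│94.2 │$2094.43 ┃├───┼───┼───┼─
         ┃2024-08-15│90.1 │$966.87  ┃│ 0 │ . │ = │ 
         ┃2024-07-17│29.4 │$4914.35 ┃├───┼───┼───┼─
         ┃2024-07-09│0.4  │$4778.67 ┃│ C │ MC│ MR│ 
         ┃2024-11-06│6.0  │$2388.67 ┃└───┴───┴───┴─
         ┃2024-12-15│76.8 │$1136.74 ┃              
         ┃2024-09-13│91.0 │$3325.34 ┃━━━━━━━━━━━━━━
         ┃                          ┃Taylor,63    ░
         ┗━━━━━━━━━━━━━━━━━━━━━━━━━━┛ng,27        ░
            ┃completed,London,Bob Hall,27         ░
            ┃inactive,Toronto,Grace Wilson,18     ░
            ┃cancelled,New York,Carol Smith,80    ▼
            ┗━━━━━━━━━━━━━━━━━━━━━━━━━━━━━━━━━━━━━━


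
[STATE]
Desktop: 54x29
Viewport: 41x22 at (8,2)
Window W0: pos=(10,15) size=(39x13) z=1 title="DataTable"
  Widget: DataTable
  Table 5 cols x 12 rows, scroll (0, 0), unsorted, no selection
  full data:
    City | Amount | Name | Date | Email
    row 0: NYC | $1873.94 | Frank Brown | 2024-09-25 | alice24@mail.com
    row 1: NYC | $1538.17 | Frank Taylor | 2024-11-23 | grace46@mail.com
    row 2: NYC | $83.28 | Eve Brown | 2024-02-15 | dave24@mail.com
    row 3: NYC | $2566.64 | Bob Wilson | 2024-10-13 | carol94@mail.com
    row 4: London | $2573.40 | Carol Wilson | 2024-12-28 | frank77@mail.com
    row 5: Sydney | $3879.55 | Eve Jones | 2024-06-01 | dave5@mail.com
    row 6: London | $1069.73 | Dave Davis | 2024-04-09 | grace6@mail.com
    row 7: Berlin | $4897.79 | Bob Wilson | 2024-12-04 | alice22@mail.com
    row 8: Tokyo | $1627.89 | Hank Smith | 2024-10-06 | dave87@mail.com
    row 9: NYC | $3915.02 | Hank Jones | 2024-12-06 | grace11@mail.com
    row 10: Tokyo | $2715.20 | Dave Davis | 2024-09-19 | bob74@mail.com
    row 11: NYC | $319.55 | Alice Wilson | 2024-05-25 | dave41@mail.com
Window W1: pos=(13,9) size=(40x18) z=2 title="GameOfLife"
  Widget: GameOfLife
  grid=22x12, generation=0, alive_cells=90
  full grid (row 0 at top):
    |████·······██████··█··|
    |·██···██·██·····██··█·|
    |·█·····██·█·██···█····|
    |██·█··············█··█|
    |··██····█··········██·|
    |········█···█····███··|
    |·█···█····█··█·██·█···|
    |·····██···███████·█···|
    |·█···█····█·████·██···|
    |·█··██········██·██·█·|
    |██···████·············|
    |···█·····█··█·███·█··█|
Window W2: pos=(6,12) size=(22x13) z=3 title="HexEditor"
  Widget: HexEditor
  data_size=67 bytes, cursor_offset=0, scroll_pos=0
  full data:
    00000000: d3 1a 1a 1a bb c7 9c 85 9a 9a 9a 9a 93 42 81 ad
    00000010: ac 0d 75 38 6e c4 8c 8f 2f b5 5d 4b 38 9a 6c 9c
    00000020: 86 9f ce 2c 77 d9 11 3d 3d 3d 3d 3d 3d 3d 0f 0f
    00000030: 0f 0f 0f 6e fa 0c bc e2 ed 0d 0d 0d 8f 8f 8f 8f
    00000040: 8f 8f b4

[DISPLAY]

                                         
                                         
                                         
                                         
                                         
                                         
                                         
     ┏━━━━━━━━━━━━━━━━━━━━━━━━━━━━━━━━━━━
     ┃ GameOfLife                        
     ┠───────────────────────────────────
━━━━━━━━━━━━━━━━━━━┓                     
HexEditor          ┃███··█··             
───────────────────┨··██··█·             
0000000  D3 1a 1a 1┃···█····             
0000010  ac 0d 75 3┃····█··█             
0000020  86 9f ce 2┃·····██·             
0000030  0f 0f 0f 6┃···███··             
0000040  8f 8f b4  ┃·██·█···             
                   ┃███·█···             
                   ┃██·██···             
                   ┃██·██·█·             
                   ┃········             


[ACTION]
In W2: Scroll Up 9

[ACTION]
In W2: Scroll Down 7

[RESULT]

                                         
                                         
                                         
                                         
                                         
                                         
                                         
     ┏━━━━━━━━━━━━━━━━━━━━━━━━━━━━━━━━━━━
     ┃ GameOfLife                        
     ┠───────────────────────────────────
━━━━━━━━━━━━━━━━━━━┓                     
HexEditor          ┃███··█··             
───────────────────┨··██··█·             
0000040  8f 8f b4  ┃···█····             
                   ┃····█··█             
                   ┃·····██·             
                   ┃···███··             
                   ┃·██·█···             
                   ┃███·█···             
                   ┃██·██···             
                   ┃██·██·█·             
                   ┃········             


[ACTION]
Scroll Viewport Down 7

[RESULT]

                                         
                                         
     ┏━━━━━━━━━━━━━━━━━━━━━━━━━━━━━━━━━━━
     ┃ GameOfLife                        
     ┠───────────────────────────────────
━━━━━━━━━━━━━━━━━━━┓                     
HexEditor          ┃███··█··             
───────────────────┨··██··█·             
0000040  8f 8f b4  ┃···█····             
                   ┃····█··█             
                   ┃·····██·             
                   ┃···███··             
                   ┃·██·█···             
                   ┃███·█···             
                   ┃██·██···             
                   ┃██·██·█·             
                   ┃········             
━━━━━━━━━━━━━━━━━━━┛███·█··█             
  ┃Sy┃                                   
  ┃Lo┗━━━━━━━━━━━━━━━━━━━━━━━━━━━━━━━━━━━
  ┗━━━━━━━━━━━━━━━━━━━━━━━━━━━━━━━━━━━━━┛
                                         


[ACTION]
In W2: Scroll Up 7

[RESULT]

                                         
                                         
     ┏━━━━━━━━━━━━━━━━━━━━━━━━━━━━━━━━━━━
     ┃ GameOfLife                        
     ┠───────────────────────────────────
━━━━━━━━━━━━━━━━━━━┓                     
HexEditor          ┃███··█··             
───────────────────┨··██··█·             
0000000  D3 1a 1a 1┃···█····             
0000010  ac 0d 75 3┃····█··█             
0000020  86 9f ce 2┃·····██·             
0000030  0f 0f 0f 6┃···███··             
0000040  8f 8f b4  ┃·██·█···             
                   ┃███·█···             
                   ┃██·██···             
                   ┃██·██·█·             
                   ┃········             
━━━━━━━━━━━━━━━━━━━┛███·█··█             
  ┃Sy┃                                   
  ┃Lo┗━━━━━━━━━━━━━━━━━━━━━━━━━━━━━━━━━━━
  ┗━━━━━━━━━━━━━━━━━━━━━━━━━━━━━━━━━━━━━┛
                                         


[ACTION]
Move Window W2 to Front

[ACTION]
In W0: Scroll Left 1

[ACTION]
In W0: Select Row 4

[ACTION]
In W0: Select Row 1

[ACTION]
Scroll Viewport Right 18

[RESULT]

                                         
                                         
┏━━━━━━━━━━━━━━━━━━━━━━━━━━━━━━━━━━━━━━┓ 
┃ GameOfLife                           ┃ 
┠──────────────────────────────────────┨ 
━━━━━━━━━━━━━━┓                        ┃ 
itor          ┃███··█··                ┃ 
──────────────┨··██··█·                ┃ 
00  D3 1a 1a 1┃···█····                ┃ 
10  ac 0d 75 3┃····█··█                ┃ 
20  86 9f ce 2┃·····██·                ┃ 
30  0f 0f 0f 6┃···███··                ┃ 
40  8f 8f b4  ┃·██·█···                ┃ 
              ┃███·█···                ┃ 
              ┃██·██···                ┃ 
              ┃██·██·█·                ┃ 
              ┃········                ┃ 
━━━━━━━━━━━━━━┛███·█··█                ┃ 
┃                                      ┃ 
┗━━━━━━━━━━━━━━━━━━━━━━━━━━━━━━━━━━━━━━┛ 
━━━━━━━━━━━━━━━━━━━━━━━━━━━━━━━━━━━┛     
                                         
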